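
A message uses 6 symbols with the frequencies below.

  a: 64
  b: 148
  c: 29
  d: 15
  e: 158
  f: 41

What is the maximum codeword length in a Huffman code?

5

Merge the two lowest-weight nodes at each step:
combine d(15), c(29) → 44
combine f(41), 44 → 85
combine a(64), 85 → 149
combine b(148), 149 → 297
combine e(158), 297 → 455
Maximum depth reached is 5.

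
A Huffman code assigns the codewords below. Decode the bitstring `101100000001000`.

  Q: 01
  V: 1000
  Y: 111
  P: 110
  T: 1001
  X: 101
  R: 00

XVRRV

Read left to right; each codeword is recognised as soon as it completes (prefix code):
  101→X | 1000→V | 00→R | 00→R | 1000→V
Decoded message: XVRRV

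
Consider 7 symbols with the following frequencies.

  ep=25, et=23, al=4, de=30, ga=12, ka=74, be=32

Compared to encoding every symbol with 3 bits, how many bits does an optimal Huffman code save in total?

Fixed-length: 3 bits × 200 symbols = 600 bits.
Huffman merges:
merge al(4) and ga(12): 16
merge 16 and et(23): 39
merge ep(25) and de(30): 55
merge be(32) and 39: 71
merge 55 and 71: 126
merge ka(74) and 126: 200
Huffman total = 16 + 39 + 55 + 71 + 126 + 200 = 507 bits.
Saving = 600 − 507 = 93 bits.

93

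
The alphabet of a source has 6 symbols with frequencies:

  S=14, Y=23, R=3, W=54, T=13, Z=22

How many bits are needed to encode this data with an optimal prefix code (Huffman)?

Merge the two smallest weights repeatedly:
R(3) + T(13) → 16
S(14) + 16 → 30
Z(22) + Y(23) → 45
30 + 45 → 75
W(54) + 75 → 129
The encoded length is the sum of every internal node's weight: 16 + 30 + 45 + 75 + 129 = 295 bits.

295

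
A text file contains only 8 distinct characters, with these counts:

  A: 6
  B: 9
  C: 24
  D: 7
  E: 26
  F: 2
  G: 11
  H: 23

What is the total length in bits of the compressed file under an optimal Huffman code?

Build the Huffman tree bottom-up:
combine F(2), A(6) → 8
combine D(7), 8 → 15
combine B(9), G(11) → 20
combine 15, 20 → 35
combine H(23), C(24) → 47
combine E(26), 35 → 61
combine 47, 61 → 108
The encoded length is the sum of every internal node's weight: 8 + 15 + 20 + 35 + 47 + 61 + 108 = 294 bits.

294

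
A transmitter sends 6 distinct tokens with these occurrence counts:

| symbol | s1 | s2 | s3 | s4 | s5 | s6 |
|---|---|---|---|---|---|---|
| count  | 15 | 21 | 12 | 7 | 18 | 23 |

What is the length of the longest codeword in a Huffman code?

Merge the two lowest-weight nodes at each step:
s4(7) + s3(12) → 19
s1(15) + s5(18) → 33
19 + s2(21) → 40
s6(23) + 33 → 56
40 + 56 → 96
The first pair merged (s4, s3) ends up deepest, at depth 3.

3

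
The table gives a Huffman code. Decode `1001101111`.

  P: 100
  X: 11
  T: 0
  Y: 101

PXTXX

Read left to right; each codeword is recognised as soon as it completes (prefix code):
  100→P | 11→X | 0→T | 11→X | 11→X
Decoded message: PXTXX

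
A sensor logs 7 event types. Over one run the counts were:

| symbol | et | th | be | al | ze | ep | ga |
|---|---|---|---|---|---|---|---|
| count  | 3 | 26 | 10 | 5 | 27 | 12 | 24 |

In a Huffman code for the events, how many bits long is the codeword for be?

4

Huffman merges, smallest pair first:
merge et(3) and al(5): 8
merge 8 and be(10): 18
merge ep(12) and 18: 30
merge ga(24) and th(26): 50
merge ze(27) and 30: 57
merge 50 and 57: 107
be's leaf is at depth 4, giving a 4-bit codeword.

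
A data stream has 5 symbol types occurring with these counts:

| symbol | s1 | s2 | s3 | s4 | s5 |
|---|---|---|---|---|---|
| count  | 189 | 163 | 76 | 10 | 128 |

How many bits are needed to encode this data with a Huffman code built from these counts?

1218

Greedily combine the two least-frequent nodes:
s4(10) + s3(76) → 86
86 + s5(128) → 214
s2(163) + s1(189) → 352
214 + 352 → 566
Total encoded bits = sum of merged weights = 86 + 214 + 352 + 566 = 1218.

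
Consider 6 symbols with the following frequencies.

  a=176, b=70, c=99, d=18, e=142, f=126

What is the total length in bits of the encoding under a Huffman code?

Greedily combine the two least-frequent nodes:
merge d(18) and b(70): 88
merge 88 and c(99): 187
merge f(126) and e(142): 268
merge a(176) and 187: 363
merge 268 and 363: 631
The encoded length is the sum of every internal node's weight: 88 + 187 + 268 + 363 + 631 = 1537 bits.

1537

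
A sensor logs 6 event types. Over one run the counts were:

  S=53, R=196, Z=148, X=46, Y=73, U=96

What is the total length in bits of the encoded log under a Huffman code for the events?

Greedily combine the two least-frequent nodes:
X(46) + S(53) → 99
Y(73) + U(96) → 169
99 + Z(148) → 247
169 + R(196) → 365
247 + 365 → 612
Each symbol's bit-cost is frequency × depth; summing gives 1492 bits (equivalently 99 + 169 + 247 + 365 + 612).

1492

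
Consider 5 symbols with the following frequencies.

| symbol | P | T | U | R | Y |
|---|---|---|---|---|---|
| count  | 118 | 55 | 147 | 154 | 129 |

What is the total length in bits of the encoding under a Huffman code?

1379

Build the Huffman tree bottom-up:
merge T(55) and P(118): 173
merge Y(129) and U(147): 276
merge R(154) and 173: 327
merge 276 and 327: 603
Each symbol's bit-cost is frequency × depth; summing gives 1379 bits (equivalently 173 + 276 + 327 + 603).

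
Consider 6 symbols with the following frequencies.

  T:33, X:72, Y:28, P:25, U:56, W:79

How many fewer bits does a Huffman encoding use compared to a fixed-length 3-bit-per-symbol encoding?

Fixed-length: 3 bits × 293 symbols = 879 bits.
Huffman merges:
merge P(25) and Y(28): 53
merge T(33) and 53: 86
merge U(56) and X(72): 128
merge W(79) and 86: 165
merge 128 and 165: 293
Huffman total = 53 + 86 + 128 + 165 + 293 = 725 bits.
Saving = 879 − 725 = 154 bits.

154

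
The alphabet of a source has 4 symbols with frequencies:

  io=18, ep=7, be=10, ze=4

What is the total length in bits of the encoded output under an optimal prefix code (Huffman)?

71

Merge the two smallest weights repeatedly:
merge ze(4) and ep(7): 11
merge be(10) and 11: 21
merge io(18) and 21: 39
Each symbol's bit-cost is frequency × depth; summing gives 71 bits (equivalently 11 + 21 + 39).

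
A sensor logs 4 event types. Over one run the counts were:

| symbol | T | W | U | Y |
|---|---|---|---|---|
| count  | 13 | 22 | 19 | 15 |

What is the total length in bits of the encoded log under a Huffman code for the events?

Merge the two smallest weights repeatedly:
T(13) + Y(15) → 28
U(19) + W(22) → 41
28 + 41 → 69
Total encoded bits = sum of merged weights = 28 + 41 + 69 = 138.

138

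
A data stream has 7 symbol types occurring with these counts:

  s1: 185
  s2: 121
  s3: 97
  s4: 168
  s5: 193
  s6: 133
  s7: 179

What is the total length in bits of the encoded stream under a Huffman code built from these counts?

3035

Greedily combine the two least-frequent nodes:
s3(97) + s2(121) → 218
s6(133) + s4(168) → 301
s7(179) + s1(185) → 364
s5(193) + 218 → 411
301 + 364 → 665
411 + 665 → 1076
Total encoded bits = sum of merged weights = 218 + 301 + 364 + 411 + 665 + 1076 = 3035.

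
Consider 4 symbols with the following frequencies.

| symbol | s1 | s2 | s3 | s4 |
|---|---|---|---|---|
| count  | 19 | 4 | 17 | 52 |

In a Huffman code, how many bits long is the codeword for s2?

3

Huffman merges, smallest pair first:
merge s2(4) and s3(17): 21
merge s1(19) and 21: 40
merge 40 and s4(52): 92
s2's leaf is at depth 3, giving a 3-bit codeword.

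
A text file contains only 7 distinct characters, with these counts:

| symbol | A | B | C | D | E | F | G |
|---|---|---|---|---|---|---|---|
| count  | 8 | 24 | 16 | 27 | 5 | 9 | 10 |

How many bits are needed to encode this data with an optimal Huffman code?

259

Build the Huffman tree bottom-up:
merge E(5) and A(8): 13
merge F(9) and G(10): 19
merge 13 and C(16): 29
merge 19 and B(24): 43
merge D(27) and 29: 56
merge 43 and 56: 99
Each symbol's bit-cost is frequency × depth; summing gives 259 bits (equivalently 13 + 19 + 29 + 43 + 56 + 99).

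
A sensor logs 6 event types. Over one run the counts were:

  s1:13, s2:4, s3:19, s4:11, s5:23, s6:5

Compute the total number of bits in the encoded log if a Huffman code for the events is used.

179

Build the Huffman tree bottom-up:
merge s2(4) and s6(5): 9
merge 9 and s4(11): 20
merge s1(13) and s3(19): 32
merge 20 and s5(23): 43
merge 32 and 43: 75
Total encoded bits = sum of merged weights = 9 + 20 + 32 + 43 + 75 = 179.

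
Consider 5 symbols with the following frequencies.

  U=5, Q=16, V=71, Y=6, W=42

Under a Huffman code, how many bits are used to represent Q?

Huffman merges, smallest pair first:
merge U(5) and Y(6): 11
merge 11 and Q(16): 27
merge 27 and W(42): 69
merge 69 and V(71): 140
Q sits 3 levels below the root, so its codeword is 3 bits.

3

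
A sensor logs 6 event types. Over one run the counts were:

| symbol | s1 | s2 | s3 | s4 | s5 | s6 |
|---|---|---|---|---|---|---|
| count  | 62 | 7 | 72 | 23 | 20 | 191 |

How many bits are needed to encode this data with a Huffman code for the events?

748

Merge the two smallest weights repeatedly:
combine s2(7), s5(20) → 27
combine s4(23), 27 → 50
combine 50, s1(62) → 112
combine s3(72), 112 → 184
combine 184, s6(191) → 375
Total encoded bits = sum of merged weights = 27 + 50 + 112 + 184 + 375 = 748.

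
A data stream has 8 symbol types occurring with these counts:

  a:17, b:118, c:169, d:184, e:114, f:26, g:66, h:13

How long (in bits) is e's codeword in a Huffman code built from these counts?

3

Build the tree from the bottom:
h(13) + a(17) → 30
f(26) + 30 → 56
56 + g(66) → 122
e(114) + b(118) → 232
122 + c(169) → 291
d(184) + 232 → 416
291 + 416 → 707
The subtree containing e is merged 3 times, so code length = 3.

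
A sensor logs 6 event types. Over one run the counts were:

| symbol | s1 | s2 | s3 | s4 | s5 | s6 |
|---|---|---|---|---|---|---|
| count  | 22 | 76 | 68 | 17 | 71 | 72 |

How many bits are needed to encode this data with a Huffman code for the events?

798

Merge the two smallest weights repeatedly:
merge s4(17) and s1(22): 39
merge 39 and s3(68): 107
merge s5(71) and s6(72): 143
merge s2(76) and 107: 183
merge 143 and 183: 326
The encoded length is the sum of every internal node's weight: 39 + 107 + 143 + 183 + 326 = 798 bits.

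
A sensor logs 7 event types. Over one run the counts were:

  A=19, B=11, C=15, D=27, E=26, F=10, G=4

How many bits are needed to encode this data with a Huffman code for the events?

297

Build the Huffman tree bottom-up:
merge G(4) and F(10): 14
merge B(11) and 14: 25
merge C(15) and A(19): 34
merge 25 and E(26): 51
merge D(27) and 34: 61
merge 51 and 61: 112
Total encoded bits = sum of merged weights = 14 + 25 + 34 + 51 + 61 + 112 = 297.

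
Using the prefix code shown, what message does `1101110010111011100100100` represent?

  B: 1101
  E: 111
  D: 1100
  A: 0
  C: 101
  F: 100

BDCBDFF

Read left to right; each codeword is recognised as soon as it completes (prefix code):
  1101→B | 1100→D | 101→C | 1101→B | 1100→D | 100→F | 100→F
Decoded message: BDCBDFF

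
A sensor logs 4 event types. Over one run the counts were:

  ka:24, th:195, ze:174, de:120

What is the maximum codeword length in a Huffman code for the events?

Merge the two lowest-weight nodes at each step:
merge ka(24) and de(120): 144
merge 144 and ze(174): 318
merge th(195) and 318: 513
The rarest symbols sit at the bottom; the longest codeword is 3 bits.

3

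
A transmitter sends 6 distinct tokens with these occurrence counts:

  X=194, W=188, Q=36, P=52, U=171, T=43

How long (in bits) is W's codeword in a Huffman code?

2

Repeatedly merge the two smallest:
Q(36) + T(43) → 79
P(52) + 79 → 131
131 + U(171) → 302
W(188) + X(194) → 382
302 + 382 → 684
W sits 2 levels below the root, so its codeword is 2 bits.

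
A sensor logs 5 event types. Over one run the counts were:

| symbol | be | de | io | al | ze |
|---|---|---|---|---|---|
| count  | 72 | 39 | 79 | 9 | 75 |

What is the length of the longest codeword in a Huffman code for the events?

Merge the two lowest-weight nodes at each step:
merge al(9) and de(39): 48
merge 48 and be(72): 120
merge ze(75) and io(79): 154
merge 120 and 154: 274
Maximum depth reached is 3.

3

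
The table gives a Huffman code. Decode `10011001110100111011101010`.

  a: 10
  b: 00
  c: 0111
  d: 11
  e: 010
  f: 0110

Read left to right; each codeword is recognised as soon as it completes (prefix code):
  10→a | 0110→f | 0111→c | 010→e | 0111→c | 0111→c | 010→e | 10→a
Decoded message: afceccea

afceccea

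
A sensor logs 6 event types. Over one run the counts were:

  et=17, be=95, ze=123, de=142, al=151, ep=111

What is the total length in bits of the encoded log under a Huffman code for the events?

Merge the two smallest weights repeatedly:
merge et(17) and be(95): 112
merge ep(111) and 112: 223
merge ze(123) and de(142): 265
merge al(151) and 223: 374
merge 265 and 374: 639
Each symbol's bit-cost is frequency × depth; summing gives 1613 bits (equivalently 112 + 223 + 265 + 374 + 639).

1613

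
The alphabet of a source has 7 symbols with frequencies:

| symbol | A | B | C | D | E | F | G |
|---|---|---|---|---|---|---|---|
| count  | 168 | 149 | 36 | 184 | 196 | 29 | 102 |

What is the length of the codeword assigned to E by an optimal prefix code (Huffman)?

Build the tree from the bottom:
combine F(29), C(36) → 65
combine 65, G(102) → 167
combine B(149), 167 → 316
combine A(168), D(184) → 352
combine E(196), 316 → 512
combine 352, 512 → 864
E sits 2 levels below the root, so its codeword is 2 bits.

2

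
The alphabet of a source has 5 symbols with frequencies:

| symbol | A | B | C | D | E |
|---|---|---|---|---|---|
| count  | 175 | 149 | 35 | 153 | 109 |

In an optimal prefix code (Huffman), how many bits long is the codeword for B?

Repeatedly merge the two smallest:
C(35) + E(109) → 144
144 + B(149) → 293
D(153) + A(175) → 328
293 + 328 → 621
B's leaf is at depth 2, giving a 2-bit codeword.

2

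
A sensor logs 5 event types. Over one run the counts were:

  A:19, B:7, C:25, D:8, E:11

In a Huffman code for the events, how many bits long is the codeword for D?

3

Build the tree from the bottom:
combine B(7), D(8) → 15
combine E(11), 15 → 26
combine A(19), C(25) → 44
combine 26, 44 → 70
D's leaf is at depth 3, giving a 3-bit codeword.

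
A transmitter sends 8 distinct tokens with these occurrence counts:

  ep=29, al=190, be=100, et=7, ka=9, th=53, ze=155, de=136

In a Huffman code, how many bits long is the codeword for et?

6

Repeatedly merge the two smallest:
combine et(7), ka(9) → 16
combine 16, ep(29) → 45
combine 45, th(53) → 98
combine 98, be(100) → 198
combine de(136), ze(155) → 291
combine al(190), 198 → 388
combine 291, 388 → 679
et's leaf is at depth 6, giving a 6-bit codeword.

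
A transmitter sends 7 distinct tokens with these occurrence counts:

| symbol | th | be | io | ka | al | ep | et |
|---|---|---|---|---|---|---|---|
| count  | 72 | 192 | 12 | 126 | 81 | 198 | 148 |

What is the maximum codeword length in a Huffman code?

Merge the two lowest-weight nodes at each step:
combine io(12), th(72) → 84
combine al(81), 84 → 165
combine ka(126), et(148) → 274
combine 165, be(192) → 357
combine ep(198), 274 → 472
combine 357, 472 → 829
The rarest symbols sit at the bottom; the longest codeword is 4 bits.

4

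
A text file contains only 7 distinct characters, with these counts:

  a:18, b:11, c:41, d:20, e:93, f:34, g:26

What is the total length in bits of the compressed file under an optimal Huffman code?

Build the Huffman tree bottom-up:
combine b(11), a(18) → 29
combine d(20), g(26) → 46
combine 29, f(34) → 63
combine c(41), 46 → 87
combine 63, 87 → 150
combine e(93), 150 → 243
The encoded length is the sum of every internal node's weight: 29 + 46 + 63 + 87 + 150 + 243 = 618 bits.

618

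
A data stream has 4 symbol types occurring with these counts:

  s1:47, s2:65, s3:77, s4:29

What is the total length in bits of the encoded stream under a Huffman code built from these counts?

435

Merge the two smallest weights repeatedly:
s4(29) + s1(47) → 76
s2(65) + 76 → 141
s3(77) + 141 → 218
Total encoded bits = sum of merged weights = 76 + 141 + 218 = 435.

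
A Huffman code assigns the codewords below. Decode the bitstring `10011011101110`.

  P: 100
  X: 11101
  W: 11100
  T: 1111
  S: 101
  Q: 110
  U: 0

PQXQ

Read left to right; each codeword is recognised as soon as it completes (prefix code):
  100→P | 110→Q | 11101→X | 110→Q
Decoded message: PQXQ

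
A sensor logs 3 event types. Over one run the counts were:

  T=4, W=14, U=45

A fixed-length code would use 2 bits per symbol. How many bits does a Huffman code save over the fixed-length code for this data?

Fixed-length: 2 bits × 63 symbols = 126 bits.
Huffman merges:
T(4) + W(14) → 18
18 + U(45) → 63
Huffman total = 18 + 63 = 81 bits.
Saving = 126 − 81 = 45 bits.

45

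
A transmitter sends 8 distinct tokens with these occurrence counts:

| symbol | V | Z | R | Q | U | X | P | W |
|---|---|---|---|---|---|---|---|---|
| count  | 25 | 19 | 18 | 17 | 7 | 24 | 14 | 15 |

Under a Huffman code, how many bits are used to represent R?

3

Huffman merges, smallest pair first:
combine U(7), P(14) → 21
combine W(15), Q(17) → 32
combine R(18), Z(19) → 37
combine 21, X(24) → 45
combine V(25), 32 → 57
combine 37, 45 → 82
combine 57, 82 → 139
R sits 3 levels below the root, so its codeword is 3 bits.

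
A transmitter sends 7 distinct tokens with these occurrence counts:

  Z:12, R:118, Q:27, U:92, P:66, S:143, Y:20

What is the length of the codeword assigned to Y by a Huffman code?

Huffman merges, smallest pair first:
combine Z(12), Y(20) → 32
combine Q(27), 32 → 59
combine 59, P(66) → 125
combine U(92), R(118) → 210
combine 125, S(143) → 268
combine 210, 268 → 478
Y's leaf is at depth 5, giving a 5-bit codeword.

5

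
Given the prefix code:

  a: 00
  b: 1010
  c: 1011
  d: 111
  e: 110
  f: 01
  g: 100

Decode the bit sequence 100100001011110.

Read left to right; each codeword is recognised as soon as it completes (prefix code):
  100→g | 100→g | 00→a | 1011→c | 110→e
Decoded message: ggace

ggace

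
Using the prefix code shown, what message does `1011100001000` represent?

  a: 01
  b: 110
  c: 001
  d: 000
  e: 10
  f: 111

Read left to right; each codeword is recognised as soon as it completes (prefix code):
  10→e | 111→f | 000→d | 01→a | 000→d
Decoded message: efdad

efdad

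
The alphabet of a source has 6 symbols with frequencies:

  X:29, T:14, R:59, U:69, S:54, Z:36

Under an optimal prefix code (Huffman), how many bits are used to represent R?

Build the tree from the bottom:
merge T(14) and X(29): 43
merge Z(36) and 43: 79
merge S(54) and R(59): 113
merge U(69) and 79: 148
merge 113 and 148: 261
R's leaf is at depth 2, giving a 2-bit codeword.

2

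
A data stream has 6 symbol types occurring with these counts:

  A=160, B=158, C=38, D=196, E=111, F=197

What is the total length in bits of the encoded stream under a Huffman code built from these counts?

2176

Merge the two smallest weights repeatedly:
C(38) + E(111) → 149
149 + B(158) → 307
A(160) + D(196) → 356
F(197) + 307 → 504
356 + 504 → 860
Each symbol's bit-cost is frequency × depth; summing gives 2176 bits (equivalently 149 + 307 + 356 + 504 + 860).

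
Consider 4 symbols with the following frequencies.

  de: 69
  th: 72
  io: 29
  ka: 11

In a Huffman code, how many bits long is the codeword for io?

Repeatedly merge the two smallest:
ka(11) + io(29) → 40
40 + de(69) → 109
th(72) + 109 → 181
The subtree containing io is merged 3 times, so code length = 3.

3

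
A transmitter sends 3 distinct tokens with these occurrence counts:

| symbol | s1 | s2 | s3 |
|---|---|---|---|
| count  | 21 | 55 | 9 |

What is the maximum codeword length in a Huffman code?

2

Merge the two lowest-weight nodes at each step:
combine s3(9), s1(21) → 30
combine 30, s2(55) → 85
Maximum depth reached is 2.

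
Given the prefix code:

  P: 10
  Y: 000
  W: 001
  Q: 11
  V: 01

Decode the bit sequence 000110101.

Read left to right; each codeword is recognised as soon as it completes (prefix code):
  000→Y | 11→Q | 01→V | 01→V
Decoded message: YQVV

YQVV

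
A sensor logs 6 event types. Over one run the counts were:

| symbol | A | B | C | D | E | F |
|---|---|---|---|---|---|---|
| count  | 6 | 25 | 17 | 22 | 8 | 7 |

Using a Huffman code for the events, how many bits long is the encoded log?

204

Merge the two smallest weights repeatedly:
A(6) + F(7) → 13
E(8) + 13 → 21
C(17) + 21 → 38
D(22) + B(25) → 47
38 + 47 → 85
Each symbol's bit-cost is frequency × depth; summing gives 204 bits (equivalently 13 + 21 + 38 + 47 + 85).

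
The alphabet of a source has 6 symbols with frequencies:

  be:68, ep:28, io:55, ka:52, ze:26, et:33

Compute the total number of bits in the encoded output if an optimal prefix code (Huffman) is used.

Build the Huffman tree bottom-up:
merge ze(26) and ep(28): 54
merge et(33) and ka(52): 85
merge 54 and io(55): 109
merge be(68) and 85: 153
merge 109 and 153: 262
Each symbol's bit-cost is frequency × depth; summing gives 663 bits (equivalently 54 + 85 + 109 + 153 + 262).

663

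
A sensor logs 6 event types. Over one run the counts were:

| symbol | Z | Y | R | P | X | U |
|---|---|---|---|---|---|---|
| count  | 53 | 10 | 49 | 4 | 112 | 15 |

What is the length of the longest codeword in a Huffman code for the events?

Merge the two lowest-weight nodes at each step:
P(4) + Y(10) → 14
14 + U(15) → 29
29 + R(49) → 78
Z(53) + 78 → 131
X(112) + 131 → 243
Maximum depth reached is 5.

5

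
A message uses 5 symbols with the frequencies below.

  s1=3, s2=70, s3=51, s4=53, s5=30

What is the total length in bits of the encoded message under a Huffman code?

447

Merge the two smallest weights repeatedly:
merge s1(3) and s5(30): 33
merge 33 and s3(51): 84
merge s4(53) and s2(70): 123
merge 84 and 123: 207
Total encoded bits = sum of merged weights = 33 + 84 + 123 + 207 = 447.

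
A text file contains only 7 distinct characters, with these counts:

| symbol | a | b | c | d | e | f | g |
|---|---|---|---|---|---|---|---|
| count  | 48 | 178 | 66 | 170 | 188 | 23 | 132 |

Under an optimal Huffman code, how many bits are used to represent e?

Build the tree from the bottom:
f(23) + a(48) → 71
c(66) + 71 → 137
g(132) + 137 → 269
d(170) + b(178) → 348
e(188) + 269 → 457
348 + 457 → 805
The subtree containing e is merged 2 times, so code length = 2.

2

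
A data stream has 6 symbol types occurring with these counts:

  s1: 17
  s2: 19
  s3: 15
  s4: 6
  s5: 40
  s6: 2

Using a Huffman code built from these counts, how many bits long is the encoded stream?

Greedily combine the two least-frequent nodes:
s6(2) + s4(6) → 8
8 + s3(15) → 23
s1(17) + s2(19) → 36
23 + 36 → 59
s5(40) + 59 → 99
Total encoded bits = sum of merged weights = 8 + 23 + 36 + 59 + 99 = 225.

225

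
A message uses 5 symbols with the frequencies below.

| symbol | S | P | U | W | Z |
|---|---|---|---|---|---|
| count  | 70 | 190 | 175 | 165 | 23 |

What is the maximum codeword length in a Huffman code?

3

Merge the two lowest-weight nodes at each step:
Z(23) + S(70) → 93
93 + W(165) → 258
U(175) + P(190) → 365
258 + 365 → 623
The rarest symbols sit at the bottom; the longest codeword is 3 bits.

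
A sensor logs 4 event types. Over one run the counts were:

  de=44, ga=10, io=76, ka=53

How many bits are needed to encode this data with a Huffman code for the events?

Greedily combine the two least-frequent nodes:
merge ga(10) and de(44): 54
merge ka(53) and 54: 107
merge io(76) and 107: 183
Each symbol's bit-cost is frequency × depth; summing gives 344 bits (equivalently 54 + 107 + 183).

344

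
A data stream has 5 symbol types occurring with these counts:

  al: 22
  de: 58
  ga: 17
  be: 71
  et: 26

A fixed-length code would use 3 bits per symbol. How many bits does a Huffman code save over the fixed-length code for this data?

Fixed-length: 3 bits × 194 symbols = 582 bits.
Huffman merges:
merge ga(17) and al(22): 39
merge et(26) and 39: 65
merge de(58) and 65: 123
merge be(71) and 123: 194
Huffman total = 39 + 65 + 123 + 194 = 421 bits.
Saving = 582 − 421 = 161 bits.

161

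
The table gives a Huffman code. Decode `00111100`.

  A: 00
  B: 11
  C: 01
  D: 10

Read left to right; each codeword is recognised as soon as it completes (prefix code):
  00→A | 11→B | 11→B | 00→A
Decoded message: ABBA

ABBA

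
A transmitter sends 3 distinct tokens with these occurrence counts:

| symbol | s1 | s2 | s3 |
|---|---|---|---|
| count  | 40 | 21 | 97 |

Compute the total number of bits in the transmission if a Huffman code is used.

219

Build the Huffman tree bottom-up:
s2(21) + s1(40) → 61
61 + s3(97) → 158
Total encoded bits = sum of merged weights = 61 + 158 = 219.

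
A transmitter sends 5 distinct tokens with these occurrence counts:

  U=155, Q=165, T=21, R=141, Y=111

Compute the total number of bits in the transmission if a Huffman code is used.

1318

Build the Huffman tree bottom-up:
combine T(21), Y(111) → 132
combine 132, R(141) → 273
combine U(155), Q(165) → 320
combine 273, 320 → 593
Total encoded bits = sum of merged weights = 132 + 273 + 320 + 593 = 1318.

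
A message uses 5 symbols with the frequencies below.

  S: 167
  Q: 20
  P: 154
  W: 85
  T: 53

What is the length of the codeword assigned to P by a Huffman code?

2

Build the tree from the bottom:
combine Q(20), T(53) → 73
combine 73, W(85) → 158
combine P(154), 158 → 312
combine S(167), 312 → 479
P sits 2 levels below the root, so its codeword is 2 bits.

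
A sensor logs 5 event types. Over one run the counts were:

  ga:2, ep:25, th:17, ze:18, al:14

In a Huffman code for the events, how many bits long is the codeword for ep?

Huffman merges, smallest pair first:
combine ga(2), al(14) → 16
combine 16, th(17) → 33
combine ze(18), ep(25) → 43
combine 33, 43 → 76
ep sits 2 levels below the root, so its codeword is 2 bits.

2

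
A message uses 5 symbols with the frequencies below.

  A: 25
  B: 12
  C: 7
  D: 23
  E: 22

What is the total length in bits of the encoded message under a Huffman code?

Greedily combine the two least-frequent nodes:
merge C(7) and B(12): 19
merge 19 and E(22): 41
merge D(23) and A(25): 48
merge 41 and 48: 89
Total encoded bits = sum of merged weights = 19 + 41 + 48 + 89 = 197.

197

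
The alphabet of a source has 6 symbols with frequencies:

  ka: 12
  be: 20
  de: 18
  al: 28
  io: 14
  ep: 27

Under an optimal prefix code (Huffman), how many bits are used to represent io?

Repeatedly merge the two smallest:
ka(12) + io(14) → 26
de(18) + be(20) → 38
26 + ep(27) → 53
al(28) + 38 → 66
53 + 66 → 119
The subtree containing io is merged 3 times, so code length = 3.

3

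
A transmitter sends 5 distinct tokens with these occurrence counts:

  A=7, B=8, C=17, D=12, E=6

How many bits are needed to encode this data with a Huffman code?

113

Greedily combine the two least-frequent nodes:
merge E(6) and A(7): 13
merge B(8) and D(12): 20
merge 13 and C(17): 30
merge 20 and 30: 50
Each symbol's bit-cost is frequency × depth; summing gives 113 bits (equivalently 13 + 20 + 30 + 50).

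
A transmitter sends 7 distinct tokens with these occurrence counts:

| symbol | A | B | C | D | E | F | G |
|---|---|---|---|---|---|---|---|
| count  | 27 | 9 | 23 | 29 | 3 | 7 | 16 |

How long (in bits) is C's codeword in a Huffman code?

2

Build the tree from the bottom:
merge E(3) and F(7): 10
merge B(9) and 10: 19
merge G(16) and 19: 35
merge C(23) and A(27): 50
merge D(29) and 35: 64
merge 50 and 64: 114
C sits 2 levels below the root, so its codeword is 2 bits.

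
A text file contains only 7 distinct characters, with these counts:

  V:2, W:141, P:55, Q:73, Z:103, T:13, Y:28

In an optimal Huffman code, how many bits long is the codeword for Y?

Repeatedly merge the two smallest:
merge V(2) and T(13): 15
merge 15 and Y(28): 43
merge 43 and P(55): 98
merge Q(73) and 98: 171
merge Z(103) and W(141): 244
merge 171 and 244: 415
The subtree containing Y is merged 4 times, so code length = 4.

4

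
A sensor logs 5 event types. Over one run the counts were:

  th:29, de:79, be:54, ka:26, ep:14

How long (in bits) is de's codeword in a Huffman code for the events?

1

Huffman merges, smallest pair first:
ep(14) + ka(26) → 40
th(29) + 40 → 69
be(54) + 69 → 123
de(79) + 123 → 202
de is merged only at the final step, so code length = 1.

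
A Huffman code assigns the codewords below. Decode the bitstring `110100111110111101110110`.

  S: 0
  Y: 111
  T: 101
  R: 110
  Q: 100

Read left to right; each codeword is recognised as soon as it completes (prefix code):
  110→R | 100→Q | 111→Y | 110→R | 111→Y | 101→T | 110→R | 110→R
Decoded message: RQYRYTRR

RQYRYTRR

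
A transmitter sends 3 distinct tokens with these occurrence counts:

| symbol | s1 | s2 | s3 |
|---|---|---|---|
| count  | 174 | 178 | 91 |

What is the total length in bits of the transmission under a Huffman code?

Build the Huffman tree bottom-up:
s3(91) + s1(174) → 265
s2(178) + 265 → 443
Total encoded bits = sum of merged weights = 265 + 443 = 708.

708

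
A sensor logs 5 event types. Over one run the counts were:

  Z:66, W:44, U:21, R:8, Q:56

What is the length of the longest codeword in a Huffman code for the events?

Merge the two lowest-weight nodes at each step:
R(8) + U(21) → 29
29 + W(44) → 73
Q(56) + Z(66) → 122
73 + 122 → 195
The first pair merged (R, U) ends up deepest, at depth 3.

3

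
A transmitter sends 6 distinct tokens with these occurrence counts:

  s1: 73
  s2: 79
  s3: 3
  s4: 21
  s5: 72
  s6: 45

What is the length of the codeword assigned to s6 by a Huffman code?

Repeatedly merge the two smallest:
combine s3(3), s4(21) → 24
combine 24, s6(45) → 69
combine 69, s5(72) → 141
combine s1(73), s2(79) → 152
combine 141, 152 → 293
s6 sits 3 levels below the root, so its codeword is 3 bits.

3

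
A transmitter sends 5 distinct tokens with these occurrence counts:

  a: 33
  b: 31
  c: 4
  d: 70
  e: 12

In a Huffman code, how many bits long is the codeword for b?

Build the tree from the bottom:
c(4) + e(12) → 16
16 + b(31) → 47
a(33) + 47 → 80
d(70) + 80 → 150
b's leaf is at depth 3, giving a 3-bit codeword.

3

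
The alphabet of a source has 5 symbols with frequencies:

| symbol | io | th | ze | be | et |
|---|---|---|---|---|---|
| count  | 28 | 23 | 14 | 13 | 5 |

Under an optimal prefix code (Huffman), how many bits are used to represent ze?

Build the tree from the bottom:
et(5) + be(13) → 18
ze(14) + 18 → 32
th(23) + io(28) → 51
32 + 51 → 83
ze sits 2 levels below the root, so its codeword is 2 bits.

2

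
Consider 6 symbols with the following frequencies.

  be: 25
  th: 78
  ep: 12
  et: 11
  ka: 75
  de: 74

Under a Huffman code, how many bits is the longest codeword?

Merge the two lowest-weight nodes at each step:
merge et(11) and ep(12): 23
merge 23 and be(25): 48
merge 48 and de(74): 122
merge ka(75) and th(78): 153
merge 122 and 153: 275
The first pair merged (et, ep) ends up deepest, at depth 4.

4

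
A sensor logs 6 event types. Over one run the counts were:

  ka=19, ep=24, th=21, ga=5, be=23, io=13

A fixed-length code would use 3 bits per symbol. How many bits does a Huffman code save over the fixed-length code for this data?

Fixed-length: 3 bits × 105 symbols = 315 bits.
Huffman merges:
ga(5) + io(13) → 18
18 + ka(19) → 37
th(21) + be(23) → 44
ep(24) + 37 → 61
44 + 61 → 105
Huffman total = 18 + 37 + 44 + 61 + 105 = 265 bits.
Saving = 315 − 265 = 50 bits.

50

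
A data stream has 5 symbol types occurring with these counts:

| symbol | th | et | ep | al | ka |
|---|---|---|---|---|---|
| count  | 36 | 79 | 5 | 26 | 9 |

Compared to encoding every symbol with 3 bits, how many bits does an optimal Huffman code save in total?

180

Fixed-length: 3 bits × 155 symbols = 465 bits.
Huffman merges:
combine ep(5), ka(9) → 14
combine 14, al(26) → 40
combine th(36), 40 → 76
combine 76, et(79) → 155
Huffman total = 14 + 40 + 76 + 155 = 285 bits.
Saving = 465 − 285 = 180 bits.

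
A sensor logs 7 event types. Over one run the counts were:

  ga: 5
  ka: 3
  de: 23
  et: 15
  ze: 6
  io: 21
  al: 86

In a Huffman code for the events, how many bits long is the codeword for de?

Repeatedly merge the two smallest:
ka(3) + ga(5) → 8
ze(6) + 8 → 14
14 + et(15) → 29
io(21) + de(23) → 44
29 + 44 → 73
73 + al(86) → 159
The subtree containing de is merged 3 times, so code length = 3.

3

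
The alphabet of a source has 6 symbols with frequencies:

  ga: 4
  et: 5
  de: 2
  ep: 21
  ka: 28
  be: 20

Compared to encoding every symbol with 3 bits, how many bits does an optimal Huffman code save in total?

Fixed-length: 3 bits × 80 symbols = 240 bits.
Huffman merges:
combine de(2), ga(4) → 6
combine et(5), 6 → 11
combine 11, be(20) → 31
combine ep(21), ka(28) → 49
combine 31, 49 → 80
Huffman total = 6 + 11 + 31 + 49 + 80 = 177 bits.
Saving = 240 − 177 = 63 bits.

63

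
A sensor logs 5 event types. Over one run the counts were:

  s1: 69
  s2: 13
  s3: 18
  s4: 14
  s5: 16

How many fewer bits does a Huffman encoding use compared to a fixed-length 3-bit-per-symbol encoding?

138

Fixed-length: 3 bits × 130 symbols = 390 bits.
Huffman merges:
merge s2(13) and s4(14): 27
merge s5(16) and s3(18): 34
merge 27 and 34: 61
merge 61 and s1(69): 130
Huffman total = 27 + 34 + 61 + 130 = 252 bits.
Saving = 390 − 252 = 138 bits.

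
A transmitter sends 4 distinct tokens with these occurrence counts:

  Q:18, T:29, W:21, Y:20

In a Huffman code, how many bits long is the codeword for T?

Huffman merges, smallest pair first:
merge Q(18) and Y(20): 38
merge W(21) and T(29): 50
merge 38 and 50: 88
The subtree containing T is merged 2 times, so code length = 2.

2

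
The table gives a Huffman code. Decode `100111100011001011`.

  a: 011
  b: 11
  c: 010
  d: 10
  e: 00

dabeaedb

Read left to right; each codeword is recognised as soon as it completes (prefix code):
  10→d | 011→a | 11→b | 00→e | 011→a | 00→e | 10→d | 11→b
Decoded message: dabeaedb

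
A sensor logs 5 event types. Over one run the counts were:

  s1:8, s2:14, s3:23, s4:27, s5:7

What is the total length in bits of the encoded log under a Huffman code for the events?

173

Greedily combine the two least-frequent nodes:
merge s5(7) and s1(8): 15
merge s2(14) and 15: 29
merge s3(23) and s4(27): 50
merge 29 and 50: 79
The encoded length is the sum of every internal node's weight: 15 + 29 + 50 + 79 = 173 bits.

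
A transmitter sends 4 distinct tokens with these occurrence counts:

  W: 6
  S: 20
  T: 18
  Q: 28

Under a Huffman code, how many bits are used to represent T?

Build the tree from the bottom:
combine W(6), T(18) → 24
combine S(20), 24 → 44
combine Q(28), 44 → 72
The subtree containing T is merged 3 times, so code length = 3.

3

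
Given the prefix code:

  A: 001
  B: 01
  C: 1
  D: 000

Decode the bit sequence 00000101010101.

DABBBB

Read left to right; each codeword is recognised as soon as it completes (prefix code):
  000→D | 001→A | 01→B | 01→B | 01→B | 01→B
Decoded message: DABBBB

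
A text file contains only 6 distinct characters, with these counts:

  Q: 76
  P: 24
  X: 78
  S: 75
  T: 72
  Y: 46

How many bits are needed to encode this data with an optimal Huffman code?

Greedily combine the two least-frequent nodes:
combine P(24), Y(46) → 70
combine 70, T(72) → 142
combine S(75), Q(76) → 151
combine X(78), 142 → 220
combine 151, 220 → 371
Total encoded bits = sum of merged weights = 70 + 142 + 151 + 220 + 371 = 954.

954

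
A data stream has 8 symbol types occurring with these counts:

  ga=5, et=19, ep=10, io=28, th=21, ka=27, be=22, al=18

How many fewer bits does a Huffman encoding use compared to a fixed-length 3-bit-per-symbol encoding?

13

Fixed-length: 3 bits × 150 symbols = 450 bits.
Huffman merges:
merge ga(5) and ep(10): 15
merge 15 and al(18): 33
merge et(19) and th(21): 40
merge be(22) and ka(27): 49
merge io(28) and 33: 61
merge 40 and 49: 89
merge 61 and 89: 150
Huffman total = 15 + 33 + 40 + 49 + 61 + 89 + 150 = 437 bits.
Saving = 450 − 437 = 13 bits.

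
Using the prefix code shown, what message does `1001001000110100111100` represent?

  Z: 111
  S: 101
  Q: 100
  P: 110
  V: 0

QQQVPQZQ

Read left to right; each codeword is recognised as soon as it completes (prefix code):
  100→Q | 100→Q | 100→Q | 0→V | 110→P | 100→Q | 111→Z | 100→Q
Decoded message: QQQVPQZQ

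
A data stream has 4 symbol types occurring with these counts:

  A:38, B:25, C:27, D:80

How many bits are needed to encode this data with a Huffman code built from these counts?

312

Merge the two smallest weights repeatedly:
B(25) + C(27) → 52
A(38) + 52 → 90
D(80) + 90 → 170
The encoded length is the sum of every internal node's weight: 52 + 90 + 170 = 312 bits.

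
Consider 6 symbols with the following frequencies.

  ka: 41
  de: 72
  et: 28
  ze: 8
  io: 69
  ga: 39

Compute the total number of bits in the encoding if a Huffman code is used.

625

Build the Huffman tree bottom-up:
combine ze(8), et(28) → 36
combine 36, ga(39) → 75
combine ka(41), io(69) → 110
combine de(72), 75 → 147
combine 110, 147 → 257
The encoded length is the sum of every internal node's weight: 36 + 75 + 110 + 147 + 257 = 625 bits.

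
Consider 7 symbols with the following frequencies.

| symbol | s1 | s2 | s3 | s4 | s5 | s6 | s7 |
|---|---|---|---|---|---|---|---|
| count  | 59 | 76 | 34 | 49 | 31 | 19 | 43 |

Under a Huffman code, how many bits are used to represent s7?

Huffman merges, smallest pair first:
merge s6(19) and s5(31): 50
merge s3(34) and s7(43): 77
merge s4(49) and 50: 99
merge s1(59) and s2(76): 135
merge 77 and 99: 176
merge 135 and 176: 311
s7's leaf is at depth 3, giving a 3-bit codeword.

3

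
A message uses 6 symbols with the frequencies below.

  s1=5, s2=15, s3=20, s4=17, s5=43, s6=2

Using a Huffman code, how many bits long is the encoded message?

Merge the two smallest weights repeatedly:
s6(2) + s1(5) → 7
7 + s2(15) → 22
s4(17) + s3(20) → 37
22 + 37 → 59
s5(43) + 59 → 102
Total encoded bits = sum of merged weights = 7 + 22 + 37 + 59 + 102 = 227.

227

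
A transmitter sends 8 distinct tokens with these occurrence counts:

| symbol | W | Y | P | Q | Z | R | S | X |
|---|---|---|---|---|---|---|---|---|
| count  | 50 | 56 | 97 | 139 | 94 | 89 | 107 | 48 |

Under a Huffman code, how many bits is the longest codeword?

4

Merge the two lowest-weight nodes at each step:
merge X(48) and W(50): 98
merge Y(56) and R(89): 145
merge Z(94) and P(97): 191
merge 98 and S(107): 205
merge Q(139) and 145: 284
merge 191 and 205: 396
merge 284 and 396: 680
The rarest symbols sit at the bottom; the longest codeword is 4 bits.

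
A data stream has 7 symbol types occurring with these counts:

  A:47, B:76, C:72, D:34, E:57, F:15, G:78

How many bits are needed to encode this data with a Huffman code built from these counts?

Merge the two smallest weights repeatedly:
merge F(15) and D(34): 49
merge A(47) and 49: 96
merge E(57) and C(72): 129
merge B(76) and G(78): 154
merge 96 and 129: 225
merge 154 and 225: 379
Each symbol's bit-cost is frequency × depth; summing gives 1032 bits (equivalently 49 + 96 + 129 + 154 + 225 + 379).

1032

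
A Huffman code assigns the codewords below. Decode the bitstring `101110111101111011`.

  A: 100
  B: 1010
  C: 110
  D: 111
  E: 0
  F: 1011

Read left to right; each codeword is recognised as soon as it completes (prefix code):
  1011→F | 1011→F | 110→C | 111→D | 1011→F
Decoded message: FFCDF

FFCDF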